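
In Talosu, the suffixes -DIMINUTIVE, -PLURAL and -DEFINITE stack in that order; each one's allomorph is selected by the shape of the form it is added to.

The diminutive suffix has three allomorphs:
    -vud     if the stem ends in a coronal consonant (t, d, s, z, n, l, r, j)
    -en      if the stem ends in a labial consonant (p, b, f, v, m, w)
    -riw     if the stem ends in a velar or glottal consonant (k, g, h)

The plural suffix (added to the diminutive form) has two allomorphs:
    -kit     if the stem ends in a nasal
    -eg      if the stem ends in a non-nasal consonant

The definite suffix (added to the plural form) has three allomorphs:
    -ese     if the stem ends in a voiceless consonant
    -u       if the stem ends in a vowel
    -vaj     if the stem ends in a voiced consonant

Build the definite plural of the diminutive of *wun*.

wunvudegvaj

*wun* — final consonant /n/ (coronal) → -vud → *wunvud*.
The diminutive form *wunvud* — final consonant /d/ (non-nasal) → -eg → *wunvudeg*.
Since the final sound of the plural form *wunvudeg* is /g/ (a voiced consonant), it takes -vaj, giving *wunvudegvaj*.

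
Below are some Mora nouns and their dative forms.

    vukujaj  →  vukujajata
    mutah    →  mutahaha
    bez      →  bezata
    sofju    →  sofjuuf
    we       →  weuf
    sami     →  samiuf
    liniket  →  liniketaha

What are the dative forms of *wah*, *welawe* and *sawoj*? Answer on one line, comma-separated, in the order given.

The alternation tracks the final sound of the stem — -aha when the stem ends in a voiceless consonant (*mutah*, *liniket*); -ata when the stem ends in a voiced consonant (*vukujaj*, *bez*); -uf when the stem ends in a vowel (*sofju*, *we*, *sami*).
Since the final sound of *wah* is /h/ (a voiceless consonant), it takes -aha, giving *wahaha*.
Since the final sound of *welawe* is /e/ (a vowel), it takes -uf, giving *welaweuf*.
Since the final sound of *sawoj* is /j/ (a voiced consonant), it takes -ata, giving *sawojata*.

wahaha, welaweuf, sawojata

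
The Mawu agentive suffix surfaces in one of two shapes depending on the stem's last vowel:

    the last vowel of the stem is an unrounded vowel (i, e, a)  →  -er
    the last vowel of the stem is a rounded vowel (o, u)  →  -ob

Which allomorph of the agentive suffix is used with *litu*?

Since the last vowel of *litu* is /u/ (a rounded vowel), it takes -ob.

-ob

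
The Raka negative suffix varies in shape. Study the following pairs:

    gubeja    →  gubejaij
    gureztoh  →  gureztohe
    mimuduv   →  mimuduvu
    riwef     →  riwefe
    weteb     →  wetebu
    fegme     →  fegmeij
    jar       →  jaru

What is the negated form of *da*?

daij

The suffix is conditioned by the final sound: -e when the stem ends in a voiceless consonant (*gureztoh*, *riwef*); -u when the stem ends in a voiced consonant (*mimuduv*, *weteb*, *jar*); -ij when the stem ends in a vowel (*gubeja*, *fegme*).
Since the final sound of *da* is /a/ (a vowel), it takes -ij, giving *daij*.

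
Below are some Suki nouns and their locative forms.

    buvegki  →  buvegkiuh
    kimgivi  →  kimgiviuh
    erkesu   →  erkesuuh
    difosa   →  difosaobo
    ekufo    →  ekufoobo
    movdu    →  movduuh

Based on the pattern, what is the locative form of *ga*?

gaobo

The suffix is conditioned by the last vowel: -uh when the last vowel of the stem is a high vowel (*buvegki*, *kimgivi*, *erkesu*, *movdu*); -obo when the last vowel of the stem is a non-high vowel (*difosa*, *ekufo*).
*ga*: last vowel = /a/, a non-high vowel → -obo → *gaobo*.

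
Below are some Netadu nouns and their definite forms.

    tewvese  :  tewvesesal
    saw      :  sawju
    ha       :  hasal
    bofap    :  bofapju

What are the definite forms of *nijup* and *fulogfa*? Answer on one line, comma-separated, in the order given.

The pattern is consonant vs. vowel: -ju when the stem ends in a consonant (*saw*, *bofap*); -sal when the stem ends in a vowel (*tewvese*, *ha*).
The final sound of *nijup* is /p/, which is a consonant, so the suffix is -ju, giving *nijupju*.
*fulogfa* — final sound /a/ (a vowel) → -sal → *fulogfasal*.

nijupju, fulogfasal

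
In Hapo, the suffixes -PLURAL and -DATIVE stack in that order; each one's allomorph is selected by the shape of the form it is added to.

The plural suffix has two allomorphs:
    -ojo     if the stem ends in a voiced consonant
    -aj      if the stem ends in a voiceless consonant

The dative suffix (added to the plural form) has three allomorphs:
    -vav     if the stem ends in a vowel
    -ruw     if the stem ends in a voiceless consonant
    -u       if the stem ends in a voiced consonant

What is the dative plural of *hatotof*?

hatotofaju

*hatotof*: final consonant = /f/, voiceless → -aj → *hatotofaj*.
Since the final sound of the plural form *hatotofaj* is /j/ (a voiced consonant), it takes -u, giving *hatotofaju*.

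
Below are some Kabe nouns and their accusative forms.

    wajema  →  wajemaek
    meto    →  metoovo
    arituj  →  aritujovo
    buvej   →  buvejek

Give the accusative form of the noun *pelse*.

pelseek

The pattern is rounding harmony: -ovo when the last vowel of the stem is a rounded vowel (*meto*, *arituj*); -ek when the last vowel of the stem is an unrounded vowel (*wajema*, *buvej*).
*pelse* — last vowel /e/ (an unrounded vowel) → -ek → *pelseek*.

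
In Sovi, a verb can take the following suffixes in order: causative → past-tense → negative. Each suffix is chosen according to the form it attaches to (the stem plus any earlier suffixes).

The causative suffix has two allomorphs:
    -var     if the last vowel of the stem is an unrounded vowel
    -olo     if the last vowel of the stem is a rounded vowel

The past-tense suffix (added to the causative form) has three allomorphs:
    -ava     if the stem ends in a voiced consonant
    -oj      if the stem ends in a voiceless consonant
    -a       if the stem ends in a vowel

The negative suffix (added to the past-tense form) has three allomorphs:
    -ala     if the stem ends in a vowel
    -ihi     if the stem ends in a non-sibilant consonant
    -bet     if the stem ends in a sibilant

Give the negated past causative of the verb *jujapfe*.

jujapfevaravaala

Since the last vowel of *jujapfe* is /e/ (an unrounded vowel), it takes -var, giving *jujapfevar*.
Since the final sound of the causative form *jujapfevar* is /r/ (a voiced consonant), it takes -ava, giving *jujapfevarava*.
The past-tense form *jujapfevarava* — final sound /a/ (a vowel) → -ala → *jujapfevaravaala*.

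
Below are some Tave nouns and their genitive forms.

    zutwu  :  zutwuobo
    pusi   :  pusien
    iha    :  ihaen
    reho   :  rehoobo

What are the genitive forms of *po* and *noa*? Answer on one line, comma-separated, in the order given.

The alternation tracks the last vowel of the stem — -obo when the last vowel of the stem is a rounded vowel (*zutwu*, *reho*); -en when the last vowel of the stem is an unrounded vowel (*pusi*, *iha*).
*po*: last vowel = /o/, a rounded vowel → -obo → *poobo*.
The last vowel of *noa* is /a/, which is an unrounded vowel, so the suffix is -en, giving *noaen*.

poobo, noaen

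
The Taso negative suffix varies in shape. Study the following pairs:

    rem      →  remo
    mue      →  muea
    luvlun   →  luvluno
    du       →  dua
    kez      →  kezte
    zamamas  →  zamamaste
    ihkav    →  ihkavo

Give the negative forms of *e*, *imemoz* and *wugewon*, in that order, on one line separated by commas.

The pattern is sibilance of the final sound: -te when the stem ends in a sibilant (*kez*, *zamamas*); -o when the stem ends in a non-sibilant consonant (*rem*, *luvlun*, *ihkav*); -a when the stem ends in a vowel (*mue*, *du*).
The final sound of *e* is /e/, which is a vowel, so the suffix is -a, giving *ea*.
*imemoz*: final sound = /z/, a sibilant → -te → *imemozte*.
Since the final sound of *wugewon* is /n/ (a non-sibilant consonant), it takes -o, giving *wugewono*.

ea, imemozte, wugewono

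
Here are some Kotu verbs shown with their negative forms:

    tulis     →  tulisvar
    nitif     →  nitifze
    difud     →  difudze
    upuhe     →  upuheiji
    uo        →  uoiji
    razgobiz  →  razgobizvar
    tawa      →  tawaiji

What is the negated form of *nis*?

nisvar

The suffix is conditioned by the final sound: -var when the stem ends in a sibilant (*tulis*, *razgobiz*); -ze when the stem ends in a non-sibilant consonant (*nitif*, *difud*); -iji when the stem ends in a vowel (*upuhe*, *uo*, *tawa*).
*nis*: final sound = /s/, a sibilant → -var → *nisvar*.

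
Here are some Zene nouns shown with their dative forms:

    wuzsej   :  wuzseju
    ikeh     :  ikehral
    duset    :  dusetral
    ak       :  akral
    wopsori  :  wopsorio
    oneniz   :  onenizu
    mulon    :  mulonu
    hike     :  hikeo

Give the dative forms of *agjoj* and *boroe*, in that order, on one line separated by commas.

agjoju, boroeo

The suffix is conditioned by the final sound: -ral when the stem ends in a voiceless consonant (*ikeh*, *duset*, *ak*); -u when the stem ends in a voiced consonant (*wuzsej*, *oneniz*, *mulon*); -o when the stem ends in a vowel (*wopsori*, *hike*).
Since the final sound of *agjoj* is /j/ (a voiced consonant), it takes -u, giving *agjoju*.
Since the final sound of *boroe* is /e/ (a vowel), it takes -o, giving *boroeo*.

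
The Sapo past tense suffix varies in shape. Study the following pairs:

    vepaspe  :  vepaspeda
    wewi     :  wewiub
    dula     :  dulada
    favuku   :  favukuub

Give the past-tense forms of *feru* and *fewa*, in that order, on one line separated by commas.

The alternation tracks the last vowel of the stem — -ub when the last vowel of the stem is a high vowel (*wewi*, *favuku*); -da when the last vowel of the stem is a non-high vowel (*vepaspe*, *dula*).
*feru*: last vowel = /u/, a high vowel → -ub → *feruub*.
The last vowel of *fewa* is /a/, which is a non-high vowel, so the suffix is -da, giving *fewada*.

feruub, fewada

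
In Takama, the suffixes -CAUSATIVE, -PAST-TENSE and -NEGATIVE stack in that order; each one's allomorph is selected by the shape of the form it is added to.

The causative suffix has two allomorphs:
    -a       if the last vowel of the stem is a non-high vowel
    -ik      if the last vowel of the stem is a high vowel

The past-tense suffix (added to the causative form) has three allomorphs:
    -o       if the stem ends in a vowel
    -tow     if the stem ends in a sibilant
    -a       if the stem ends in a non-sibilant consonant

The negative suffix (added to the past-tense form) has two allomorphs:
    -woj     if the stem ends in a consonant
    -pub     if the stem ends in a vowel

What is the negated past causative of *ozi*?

oziikapub

The last vowel of *ozi* is /i/, which is a high vowel, so the causative suffix is -ik, giving *oziik*.
The final sound of the causative form *oziik* is /k/, which is a non-sibilant consonant, so the past-tense suffix is -a, giving *oziika*.
The past-tense form *oziika* — final sound /a/ (a vowel) → -pub → *oziikapub*.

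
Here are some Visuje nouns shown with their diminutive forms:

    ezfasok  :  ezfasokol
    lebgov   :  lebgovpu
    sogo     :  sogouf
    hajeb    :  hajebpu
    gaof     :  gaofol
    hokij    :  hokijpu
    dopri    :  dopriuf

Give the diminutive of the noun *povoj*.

povojpu

The alternation tracks the final sound of the stem — -ol when the stem ends in a voiceless consonant (*ezfasok*, *gaof*); -pu when the stem ends in a voiced consonant (*lebgov*, *hajeb*, *hokij*); -uf when the stem ends in a vowel (*sogo*, *dopri*).
The final sound of *povoj* is /j/, which is a voiced consonant, so the suffix is -pu, giving *povojpu*.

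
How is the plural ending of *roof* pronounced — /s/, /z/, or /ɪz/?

/s/

The stem *roof* ends in a voiceless non-sibilant consonant.
The plural suffix surfaces as /ɪz/ after sibilants, /s/ after other voiceless consonants, and /z/ after other voiced sounds.
So the plural -s on *roof* is pronounced /s/.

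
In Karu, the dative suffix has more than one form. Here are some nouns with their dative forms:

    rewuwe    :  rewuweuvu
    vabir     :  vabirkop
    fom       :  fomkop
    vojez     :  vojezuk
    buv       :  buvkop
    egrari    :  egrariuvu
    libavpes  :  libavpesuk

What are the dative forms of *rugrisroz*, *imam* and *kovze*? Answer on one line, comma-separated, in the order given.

The alternation tracks the final sound of the stem — -uk when the stem ends in a sibilant (*vojez*, *libavpes*); -kop when the stem ends in a non-sibilant consonant (*vabir*, *fom*, *buv*); -uvu when the stem ends in a vowel (*rewuwe*, *egrari*).
Since the final sound of *rugrisroz* is /z/ (a sibilant), it takes -uk, giving *rugrisrozuk*.
Since the final sound of *imam* is /m/ (a non-sibilant consonant), it takes -kop, giving *imamkop*.
*kovze* — final sound /e/ (a vowel) → -uvu → *kovzeuvu*.

rugrisrozuk, imamkop, kovzeuvu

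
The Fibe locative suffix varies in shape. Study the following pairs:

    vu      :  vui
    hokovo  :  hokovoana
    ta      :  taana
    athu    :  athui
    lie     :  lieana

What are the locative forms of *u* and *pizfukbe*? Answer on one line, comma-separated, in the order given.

ui, pizfukbeana

The pattern is height harmony: -i when the last vowel of the stem is a high vowel (*vu*, *athu*); -ana when the last vowel of the stem is a non-high vowel (*hokovo*, *ta*, *lie*).
*u* — last vowel /u/ (a high vowel) → -i → *ui*.
The last vowel of *pizfukbe* is /e/, which is a non-high vowel, so the suffix is -ana, giving *pizfukbeana*.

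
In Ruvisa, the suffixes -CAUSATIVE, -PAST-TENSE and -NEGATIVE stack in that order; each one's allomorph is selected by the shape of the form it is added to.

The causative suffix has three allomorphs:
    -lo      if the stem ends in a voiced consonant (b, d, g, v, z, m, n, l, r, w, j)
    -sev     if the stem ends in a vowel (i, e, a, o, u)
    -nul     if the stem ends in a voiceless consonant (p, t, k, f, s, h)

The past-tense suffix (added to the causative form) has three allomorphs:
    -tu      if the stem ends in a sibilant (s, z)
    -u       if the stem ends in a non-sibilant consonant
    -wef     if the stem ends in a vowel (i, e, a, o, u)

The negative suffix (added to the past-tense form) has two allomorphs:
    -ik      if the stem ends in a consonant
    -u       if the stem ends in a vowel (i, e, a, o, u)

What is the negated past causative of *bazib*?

*bazib* — final sound /b/ (a voiced consonant) → -lo → *baziblo*.
The final sound of the causative form *baziblo* is /o/, which is a vowel, so the past-tense suffix is -wef, giving *baziblowef*.
The past-tense form *baziblowef*: final sound = /f/, a consonant → -ik → *baziblowefik*.

baziblowefik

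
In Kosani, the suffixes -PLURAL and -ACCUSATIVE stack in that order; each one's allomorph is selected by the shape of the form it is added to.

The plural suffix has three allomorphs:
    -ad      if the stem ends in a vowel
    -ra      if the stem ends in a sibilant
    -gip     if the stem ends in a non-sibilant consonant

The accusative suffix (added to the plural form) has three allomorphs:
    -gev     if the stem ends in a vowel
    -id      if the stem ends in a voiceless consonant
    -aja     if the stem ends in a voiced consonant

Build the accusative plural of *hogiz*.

*hogiz*: final sound = /z/, a sibilant → -ra → *hogizra*.
The final sound of the plural form *hogizra* is /a/, which is a vowel, so the accusative suffix is -gev, giving *hogizragev*.

hogizragev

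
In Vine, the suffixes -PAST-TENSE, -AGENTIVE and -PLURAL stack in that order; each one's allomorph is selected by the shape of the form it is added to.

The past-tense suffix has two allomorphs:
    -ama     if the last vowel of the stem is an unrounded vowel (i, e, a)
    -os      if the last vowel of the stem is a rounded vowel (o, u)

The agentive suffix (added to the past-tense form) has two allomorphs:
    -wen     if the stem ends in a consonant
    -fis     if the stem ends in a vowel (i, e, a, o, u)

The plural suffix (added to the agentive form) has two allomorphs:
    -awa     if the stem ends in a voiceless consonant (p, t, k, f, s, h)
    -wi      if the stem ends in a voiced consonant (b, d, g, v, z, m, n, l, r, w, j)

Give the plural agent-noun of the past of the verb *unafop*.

*unafop*: last vowel = /o/, a rounded vowel → -os → *unafopos*.
Since the final sound of the past-tense form *unafopos* is /s/ (a consonant), it takes -wen, giving *unafoposwen*.
Since the final consonant of the agentive form *unafoposwen* is /n/ (voiced), it takes -wi, giving *unafoposwenwi*.

unafoposwenwi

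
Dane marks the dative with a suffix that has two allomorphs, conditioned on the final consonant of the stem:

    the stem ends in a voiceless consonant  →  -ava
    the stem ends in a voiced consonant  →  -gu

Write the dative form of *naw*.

nawgu

Since the final consonant of *naw* is /w/ (voiced), it takes -gu, giving *nawgu*.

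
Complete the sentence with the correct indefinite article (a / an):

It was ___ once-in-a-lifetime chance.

a

The indefinite article is chosen by the initial *sound* of the following word, not its spelling.
*once-in-a-lifetime* begins with the sound /wʌ/ (*once* pronounced with initial /w/) — a consonant sound.
So the article is *a*: It was a once-in-a-lifetime chance.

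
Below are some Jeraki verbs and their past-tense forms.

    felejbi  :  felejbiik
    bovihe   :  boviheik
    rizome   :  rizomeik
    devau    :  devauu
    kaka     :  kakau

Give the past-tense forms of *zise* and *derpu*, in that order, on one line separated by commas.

Looking at the last vowel of each stem: -ik when the last vowel of the stem is a front vowel (*felejbi*, *bovihe*, *rizome*); -u when the last vowel of the stem is a back vowel (*devau*, *kaka*).
The last vowel of *zise* is /e/, which is a front vowel, so the suffix is -ik, giving *ziseik*.
The last vowel of *derpu* is /u/, which is a back vowel, so the suffix is -u, giving *derpuu*.

ziseik, derpuu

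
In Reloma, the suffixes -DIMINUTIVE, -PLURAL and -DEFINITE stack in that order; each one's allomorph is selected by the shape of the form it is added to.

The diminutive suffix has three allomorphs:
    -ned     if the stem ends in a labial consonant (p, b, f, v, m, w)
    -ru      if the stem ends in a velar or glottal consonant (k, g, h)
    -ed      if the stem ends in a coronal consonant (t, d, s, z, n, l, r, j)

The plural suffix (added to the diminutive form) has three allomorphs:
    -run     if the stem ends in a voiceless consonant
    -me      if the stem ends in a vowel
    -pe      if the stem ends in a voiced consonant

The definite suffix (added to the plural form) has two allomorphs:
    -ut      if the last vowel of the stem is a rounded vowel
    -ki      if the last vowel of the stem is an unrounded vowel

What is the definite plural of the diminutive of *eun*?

Since the final consonant of *eun* is /n/ (coronal), it takes -ed, giving *euned*.
Since the final sound of the diminutive form *euned* is /d/ (a voiced consonant), it takes -pe, giving *eunedpe*.
The last vowel of the plural form *eunedpe* is /e/, which is an unrounded vowel, so the definite suffix is -ki, giving *eunedpeki*.

eunedpeki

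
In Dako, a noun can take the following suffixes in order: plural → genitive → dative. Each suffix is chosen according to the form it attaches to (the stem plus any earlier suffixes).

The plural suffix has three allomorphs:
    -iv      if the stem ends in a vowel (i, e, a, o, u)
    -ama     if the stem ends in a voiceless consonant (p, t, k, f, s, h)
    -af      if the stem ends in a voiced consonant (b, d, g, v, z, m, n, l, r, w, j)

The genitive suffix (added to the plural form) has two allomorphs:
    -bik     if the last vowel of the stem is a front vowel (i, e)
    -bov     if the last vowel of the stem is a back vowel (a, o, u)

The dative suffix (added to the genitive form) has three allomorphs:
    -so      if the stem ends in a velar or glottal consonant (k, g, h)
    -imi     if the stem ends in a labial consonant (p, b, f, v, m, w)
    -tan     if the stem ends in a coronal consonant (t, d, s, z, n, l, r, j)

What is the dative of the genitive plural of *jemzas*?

*jemzas*: final sound = /s/, a voiceless consonant → -ama → *jemzasama*.
The plural form *jemzasama* — last vowel /a/ (a back vowel) → -bov → *jemzasamabov*.
The final consonant of the genitive form *jemzasamabov* is /v/, which is labial, so the dative suffix is -imi, giving *jemzasamabovimi*.

jemzasamabovimi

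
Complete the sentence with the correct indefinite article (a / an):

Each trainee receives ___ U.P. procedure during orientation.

The indefinite article is chosen by the initial *sound* of the following word, not its spelling.
The initialism *U.P.* is read letter by letter; the first letter, U, is pronounced /juː/, which begins with a consonant sound.
So the article is *a*: Each trainee receives a U.P. procedure during orientation.

a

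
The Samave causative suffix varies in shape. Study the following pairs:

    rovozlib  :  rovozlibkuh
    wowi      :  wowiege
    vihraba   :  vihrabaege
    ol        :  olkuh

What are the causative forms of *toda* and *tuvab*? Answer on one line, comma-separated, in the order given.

todaege, tuvabkuh

The pattern is consonant vs. vowel: -kuh when the stem ends in a consonant (*rovozlib*, *ol*); -ege when the stem ends in a vowel (*wowi*, *vihraba*).
*toda* — final sound /a/ (a vowel) → -ege → *todaege*.
*tuvab* — final sound /b/ (a consonant) → -kuh → *tuvabkuh*.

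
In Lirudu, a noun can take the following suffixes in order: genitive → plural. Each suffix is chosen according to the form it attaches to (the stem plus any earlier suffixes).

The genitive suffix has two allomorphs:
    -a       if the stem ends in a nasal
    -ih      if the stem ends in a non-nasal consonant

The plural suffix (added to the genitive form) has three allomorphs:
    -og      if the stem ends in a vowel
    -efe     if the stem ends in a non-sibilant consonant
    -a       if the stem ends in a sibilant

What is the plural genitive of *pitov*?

*pitov* — final consonant /v/ (non-nasal) → -ih → *pitovih*.
The final sound of the genitive form *pitovih* is /h/, which is a non-sibilant consonant, so the plural suffix is -efe, giving *pitovihefe*.

pitovihefe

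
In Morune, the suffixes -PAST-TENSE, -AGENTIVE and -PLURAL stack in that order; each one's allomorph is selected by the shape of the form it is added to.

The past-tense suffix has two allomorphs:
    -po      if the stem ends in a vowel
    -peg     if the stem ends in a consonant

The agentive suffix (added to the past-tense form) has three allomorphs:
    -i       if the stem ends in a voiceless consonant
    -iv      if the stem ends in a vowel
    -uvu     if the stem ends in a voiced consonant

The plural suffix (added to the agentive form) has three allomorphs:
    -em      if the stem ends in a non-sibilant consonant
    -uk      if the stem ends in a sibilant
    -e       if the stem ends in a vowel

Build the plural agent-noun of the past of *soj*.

The final sound of *soj* is /j/, which is a consonant, so the past-tense suffix is -peg, giving *sojpeg*.
Since the final sound of the past-tense form *sojpeg* is /g/ (a voiced consonant), it takes -uvu, giving *sojpeguvu*.
The agentive form *sojpeguvu* — final sound /u/ (a vowel) → -e → *sojpeguvue*.

sojpeguvue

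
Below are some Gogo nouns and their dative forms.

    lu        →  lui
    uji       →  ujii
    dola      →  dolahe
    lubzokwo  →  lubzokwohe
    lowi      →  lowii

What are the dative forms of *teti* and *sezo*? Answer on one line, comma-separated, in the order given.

The suffix is conditioned by the last vowel: -i when the last vowel of the stem is a high vowel (*lu*, *uji*, *lowi*); -he when the last vowel of the stem is a non-high vowel (*dola*, *lubzokwo*).
The last vowel of *teti* is /i/, which is a high vowel, so the suffix is -i, giving *tetii*.
*sezo*: last vowel = /o/, a non-high vowel → -he → *sezohe*.

tetii, sezohe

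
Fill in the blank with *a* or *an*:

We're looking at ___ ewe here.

a

The indefinite article is chosen by the initial *sound* of the following word, not its spelling.
*ewe* begins with the sound /juː/ (pronounced /juː/) — a consonant sound.
So the article is *a*: We're looking at a ewe here.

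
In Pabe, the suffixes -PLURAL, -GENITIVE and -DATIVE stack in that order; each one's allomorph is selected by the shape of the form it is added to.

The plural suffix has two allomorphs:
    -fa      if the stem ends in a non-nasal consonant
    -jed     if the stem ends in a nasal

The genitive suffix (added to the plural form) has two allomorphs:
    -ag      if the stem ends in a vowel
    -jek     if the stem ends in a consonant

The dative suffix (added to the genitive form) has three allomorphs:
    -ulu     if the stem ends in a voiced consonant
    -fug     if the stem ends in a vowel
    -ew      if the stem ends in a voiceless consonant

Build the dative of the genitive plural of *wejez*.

*wejez*: final consonant = /z/, non-nasal → -fa → *wejezfa*.
The plural form *wejezfa* — final sound /a/ (a vowel) → -ag → *wejezfaag*.
The genitive form *wejezfaag* — final sound /g/ (a voiced consonant) → -ulu → *wejezfaagulu*.

wejezfaagulu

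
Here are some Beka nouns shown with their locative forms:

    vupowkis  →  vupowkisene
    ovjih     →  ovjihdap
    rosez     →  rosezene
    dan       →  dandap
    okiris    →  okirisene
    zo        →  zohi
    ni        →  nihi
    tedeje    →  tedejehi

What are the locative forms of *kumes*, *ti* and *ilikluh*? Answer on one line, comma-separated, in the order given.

kumesene, tihi, ilikluhdap

Looking at the final sound of each stem: -ene when the stem ends in a sibilant (*vupowkis*, *rosez*, *okiris*); -dap when the stem ends in a non-sibilant consonant (*ovjih*, *dan*); -hi when the stem ends in a vowel (*zo*, *ni*, *tedeje*).
*kumes* — final sound /s/ (a sibilant) → -ene → *kumesene*.
The final sound of *ti* is /i/, which is a vowel, so the suffix is -hi, giving *tihi*.
*ilikluh* — final sound /h/ (a non-sibilant consonant) → -dap → *ilikluhdap*.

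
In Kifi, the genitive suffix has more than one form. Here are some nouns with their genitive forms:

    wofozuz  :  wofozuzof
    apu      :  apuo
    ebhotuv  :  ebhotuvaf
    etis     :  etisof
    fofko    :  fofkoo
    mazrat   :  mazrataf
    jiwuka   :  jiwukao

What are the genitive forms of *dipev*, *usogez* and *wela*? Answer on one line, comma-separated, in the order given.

dipevaf, usogezof, welao

The suffix is conditioned by the final sound: -of when the stem ends in a sibilant (*wofozuz*, *etis*); -af when the stem ends in a non-sibilant consonant (*ebhotuv*, *mazrat*); -o when the stem ends in a vowel (*apu*, *fofko*, *jiwuka*).
The final sound of *dipev* is /v/, which is a non-sibilant consonant, so the suffix is -af, giving *dipevaf*.
*usogez* — final sound /z/ (a sibilant) → -of → *usogezof*.
The final sound of *wela* is /a/, which is a vowel, so the suffix is -o, giving *welao*.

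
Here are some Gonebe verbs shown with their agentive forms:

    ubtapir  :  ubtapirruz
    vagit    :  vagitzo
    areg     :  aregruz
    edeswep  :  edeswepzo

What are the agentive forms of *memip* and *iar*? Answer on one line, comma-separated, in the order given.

Looking at the final consonant of each stem: -zo when the stem ends in a voiceless consonant (*vagit*, *edeswep*); -ruz when the stem ends in a voiced consonant (*ubtapir*, *areg*).
The final consonant of *memip* is /p/, which is voiceless, so the suffix is -zo, giving *memipzo*.
*iar* — final consonant /r/ (voiced) → -ruz → *iarruz*.

memipzo, iarruz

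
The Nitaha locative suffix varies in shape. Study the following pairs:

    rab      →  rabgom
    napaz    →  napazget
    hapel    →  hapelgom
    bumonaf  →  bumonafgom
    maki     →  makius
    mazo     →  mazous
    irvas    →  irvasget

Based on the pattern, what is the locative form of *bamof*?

bamofgom

The pattern is sibilance of the final sound: -get when the stem ends in a sibilant (*napaz*, *irvas*); -gom when the stem ends in a non-sibilant consonant (*rab*, *hapel*, *bumonaf*); -us when the stem ends in a vowel (*maki*, *mazo*).
*bamof*: final sound = /f/, a non-sibilant consonant → -gom → *bamofgom*.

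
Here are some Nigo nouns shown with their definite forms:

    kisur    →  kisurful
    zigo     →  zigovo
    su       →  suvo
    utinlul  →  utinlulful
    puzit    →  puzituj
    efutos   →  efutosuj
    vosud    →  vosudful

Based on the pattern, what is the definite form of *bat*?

batuj

The alternation tracks the final sound of the stem — -uj when the stem ends in a voiceless consonant (*puzit*, *efutos*); -ful when the stem ends in a voiced consonant (*kisur*, *utinlul*, *vosud*); -vo when the stem ends in a vowel (*zigo*, *su*).
*bat*: final sound = /t/, a voiceless consonant → -uj → *batuj*.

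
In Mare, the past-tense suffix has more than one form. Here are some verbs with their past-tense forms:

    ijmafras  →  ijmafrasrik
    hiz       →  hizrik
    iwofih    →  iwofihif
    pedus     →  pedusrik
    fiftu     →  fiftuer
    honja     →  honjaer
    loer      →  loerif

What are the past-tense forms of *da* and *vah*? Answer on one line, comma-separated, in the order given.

daer, vahif

Looking at the final sound of each stem: -rik when the stem ends in a sibilant (*ijmafras*, *hiz*, *pedus*); -if when the stem ends in a non-sibilant consonant (*iwofih*, *loer*); -er when the stem ends in a vowel (*fiftu*, *honja*).
The final sound of *da* is /a/, which is a vowel, so the suffix is -er, giving *daer*.
*vah* — final sound /h/ (a non-sibilant consonant) → -if → *vahif*.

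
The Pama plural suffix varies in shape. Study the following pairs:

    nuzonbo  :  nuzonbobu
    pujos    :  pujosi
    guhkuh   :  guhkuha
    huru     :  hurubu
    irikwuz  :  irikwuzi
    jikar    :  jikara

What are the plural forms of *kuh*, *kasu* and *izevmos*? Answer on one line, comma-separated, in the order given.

The suffix is conditioned by the final sound: -i when the stem ends in a sibilant (*pujos*, *irikwuz*); -a when the stem ends in a non-sibilant consonant (*guhkuh*, *jikar*); -bu when the stem ends in a vowel (*nuzonbo*, *huru*).
*kuh* — final sound /h/ (a non-sibilant consonant) → -a → *kuha*.
*kasu* — final sound /u/ (a vowel) → -bu → *kasubu*.
*izevmos* — final sound /s/ (a sibilant) → -i → *izevmosi*.

kuha, kasubu, izevmosi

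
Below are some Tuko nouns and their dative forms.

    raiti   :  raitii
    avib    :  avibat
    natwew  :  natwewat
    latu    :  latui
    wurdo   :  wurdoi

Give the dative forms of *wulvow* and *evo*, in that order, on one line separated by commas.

wulvowat, evoi

The suffix is conditioned by the final sound: -at when the stem ends in a consonant (*avib*, *natwew*); -i when the stem ends in a vowel (*raiti*, *latu*, *wurdo*).
The final sound of *wulvow* is /w/, which is a consonant, so the suffix is -at, giving *wulvowat*.
The final sound of *evo* is /o/, which is a vowel, so the suffix is -i, giving *evoi*.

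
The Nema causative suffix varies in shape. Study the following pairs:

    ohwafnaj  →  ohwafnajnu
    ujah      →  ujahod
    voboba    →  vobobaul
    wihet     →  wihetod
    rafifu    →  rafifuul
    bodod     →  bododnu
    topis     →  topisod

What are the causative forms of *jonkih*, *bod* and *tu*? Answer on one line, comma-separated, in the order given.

The alternation tracks the final sound of the stem — -od when the stem ends in a voiceless consonant (*ujah*, *wihet*, *topis*); -nu when the stem ends in a voiced consonant (*ohwafnaj*, *bodod*); -ul when the stem ends in a vowel (*voboba*, *rafifu*).
Since the final sound of *jonkih* is /h/ (a voiceless consonant), it takes -od, giving *jonkihod*.
Since the final sound of *bod* is /d/ (a voiced consonant), it takes -nu, giving *bodnu*.
Since the final sound of *tu* is /u/ (a vowel), it takes -ul, giving *tuul*.

jonkihod, bodnu, tuul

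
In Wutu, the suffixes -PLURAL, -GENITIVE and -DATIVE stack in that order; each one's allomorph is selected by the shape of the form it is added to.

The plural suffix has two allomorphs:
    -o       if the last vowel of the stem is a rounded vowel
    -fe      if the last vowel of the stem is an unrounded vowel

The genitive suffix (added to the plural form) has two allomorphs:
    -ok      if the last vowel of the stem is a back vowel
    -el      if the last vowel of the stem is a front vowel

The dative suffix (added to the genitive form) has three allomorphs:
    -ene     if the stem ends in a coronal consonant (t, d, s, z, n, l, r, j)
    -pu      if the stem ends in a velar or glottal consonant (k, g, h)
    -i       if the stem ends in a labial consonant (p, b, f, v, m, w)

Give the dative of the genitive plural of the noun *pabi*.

*pabi* — last vowel /i/ (an unrounded vowel) → -fe → *pabife*.
The plural form *pabife* — last vowel /e/ (a front vowel) → -el → *pabifeel*.
The genitive form *pabifeel* — final consonant /l/ (coronal) → -ene → *pabifeelene*.

pabifeelene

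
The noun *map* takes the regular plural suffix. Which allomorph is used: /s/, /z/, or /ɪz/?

The stem *map* ends in a voiceless non-sibilant consonant.
The plural suffix surfaces as /ɪz/ after sibilants, /s/ after other voiceless consonants, and /z/ after other voiced sounds.
So the plural -s on *map* is pronounced /s/.

/s/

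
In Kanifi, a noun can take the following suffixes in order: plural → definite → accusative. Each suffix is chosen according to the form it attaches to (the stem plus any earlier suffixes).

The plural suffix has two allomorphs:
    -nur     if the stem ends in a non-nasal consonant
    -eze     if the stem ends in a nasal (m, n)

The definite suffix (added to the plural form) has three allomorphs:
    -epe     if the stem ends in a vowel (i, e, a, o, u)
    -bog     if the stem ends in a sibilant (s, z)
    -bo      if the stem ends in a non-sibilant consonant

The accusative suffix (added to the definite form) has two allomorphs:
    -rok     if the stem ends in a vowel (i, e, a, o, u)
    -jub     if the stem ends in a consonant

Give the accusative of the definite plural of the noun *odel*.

odelnurborok

Since the final consonant of *odel* is /l/ (non-nasal), it takes -nur, giving *odelnur*.
The plural form *odelnur* — final sound /r/ (a non-sibilant consonant) → -bo → *odelnurbo*.
The definite form *odelnurbo* — final sound /o/ (a vowel) → -rok → *odelnurborok*.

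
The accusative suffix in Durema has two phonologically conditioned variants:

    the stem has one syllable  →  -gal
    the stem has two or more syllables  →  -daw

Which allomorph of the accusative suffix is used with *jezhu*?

With 2 syllables, *jezhu* takes -daw.

-daw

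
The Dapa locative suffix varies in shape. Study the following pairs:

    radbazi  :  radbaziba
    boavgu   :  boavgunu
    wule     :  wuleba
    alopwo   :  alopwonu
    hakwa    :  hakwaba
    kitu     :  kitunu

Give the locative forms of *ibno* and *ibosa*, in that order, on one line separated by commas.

The pattern is rounding harmony: -nu when the last vowel of the stem is a rounded vowel (*boavgu*, *alopwo*, *kitu*); -ba when the last vowel of the stem is an unrounded vowel (*radbazi*, *wule*, *hakwa*).
The last vowel of *ibno* is /o/, which is a rounded vowel, so the suffix is -nu, giving *ibnonu*.
The last vowel of *ibosa* is /a/, which is an unrounded vowel, so the suffix is -ba, giving *ibosaba*.

ibnonu, ibosaba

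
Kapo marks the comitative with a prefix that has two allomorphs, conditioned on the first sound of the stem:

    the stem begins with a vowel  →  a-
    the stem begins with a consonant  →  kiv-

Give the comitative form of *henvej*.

*henvej*: first sound = /h/, a consonant → kiv- → *kivhenvej*.

kivhenvej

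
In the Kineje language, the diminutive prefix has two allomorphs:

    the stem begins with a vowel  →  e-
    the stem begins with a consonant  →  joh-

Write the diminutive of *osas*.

The first sound of *osas* is /o/, which is a vowel, so the prefix is e-, giving *eosas*.

eosas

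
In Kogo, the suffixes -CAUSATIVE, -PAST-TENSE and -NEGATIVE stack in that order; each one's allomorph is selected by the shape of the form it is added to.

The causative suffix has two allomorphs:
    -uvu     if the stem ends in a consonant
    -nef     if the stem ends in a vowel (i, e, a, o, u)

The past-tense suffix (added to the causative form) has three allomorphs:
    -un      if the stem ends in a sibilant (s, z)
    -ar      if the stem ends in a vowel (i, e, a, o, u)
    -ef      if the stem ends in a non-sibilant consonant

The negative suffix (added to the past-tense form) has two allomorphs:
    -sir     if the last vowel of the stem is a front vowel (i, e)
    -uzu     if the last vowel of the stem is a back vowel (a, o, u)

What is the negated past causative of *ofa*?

Since the final sound of *ofa* is /a/ (a vowel), it takes -nef, giving *ofanef*.
The final sound of the causative form *ofanef* is /f/, which is a non-sibilant consonant, so the past-tense suffix is -ef, giving *ofanefef*.
The past-tense form *ofanefef* — last vowel /e/ (a front vowel) → -sir → *ofanefefsir*.

ofanefefsir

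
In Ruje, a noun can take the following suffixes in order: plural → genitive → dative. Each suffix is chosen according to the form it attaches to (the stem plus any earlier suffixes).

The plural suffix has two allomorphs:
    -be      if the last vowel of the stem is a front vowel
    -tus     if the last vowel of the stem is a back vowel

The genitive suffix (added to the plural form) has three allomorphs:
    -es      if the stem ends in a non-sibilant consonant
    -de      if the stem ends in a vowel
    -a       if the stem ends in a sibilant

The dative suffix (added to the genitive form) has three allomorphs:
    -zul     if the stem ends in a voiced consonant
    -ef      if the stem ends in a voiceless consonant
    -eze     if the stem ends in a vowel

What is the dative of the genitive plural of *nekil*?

nekilbedeeze

The last vowel of *nekil* is /i/, which is a front vowel, so the plural suffix is -be, giving *nekilbe*.
The plural form *nekilbe* — final sound /e/ (a vowel) → -de → *nekilbede*.
The genitive form *nekilbede*: final sound = /e/, a vowel → -eze → *nekilbedeeze*.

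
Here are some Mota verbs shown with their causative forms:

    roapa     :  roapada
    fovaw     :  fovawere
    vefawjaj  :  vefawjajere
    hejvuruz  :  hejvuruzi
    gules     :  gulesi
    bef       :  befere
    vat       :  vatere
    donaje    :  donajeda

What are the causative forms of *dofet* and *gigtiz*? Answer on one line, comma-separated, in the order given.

The suffix is conditioned by the final sound: -i when the stem ends in a sibilant (*hejvuruz*, *gules*); -ere when the stem ends in a non-sibilant consonant (*fovaw*, *vefawjaj*, *bef*, *vat*); -da when the stem ends in a vowel (*roapa*, *donaje*).
*dofet*: final sound = /t/, a non-sibilant consonant → -ere → *dofetere*.
*gigtiz*: final sound = /z/, a sibilant → -i → *gigtizi*.

dofetere, gigtizi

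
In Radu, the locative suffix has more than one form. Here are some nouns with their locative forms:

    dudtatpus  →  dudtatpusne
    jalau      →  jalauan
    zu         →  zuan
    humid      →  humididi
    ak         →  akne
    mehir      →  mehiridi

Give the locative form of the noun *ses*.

sesne

Looking at the final sound of each stem: -ne when the stem ends in a voiceless consonant (*dudtatpus*, *ak*); -idi when the stem ends in a voiced consonant (*humid*, *mehir*); -an when the stem ends in a vowel (*jalau*, *zu*).
*ses*: final sound = /s/, a voiceless consonant → -ne → *sesne*.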